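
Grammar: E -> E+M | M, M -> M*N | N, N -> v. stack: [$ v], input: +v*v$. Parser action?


'v' on top is the handle for N -> v
Action: reduce (N -> v)


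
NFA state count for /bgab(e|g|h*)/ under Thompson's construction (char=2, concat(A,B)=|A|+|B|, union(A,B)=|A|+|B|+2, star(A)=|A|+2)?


Syntax tree has 7 char leaf(s), 2 union(s), 1 star(s)
chars contribute 7×2 = 14; each union adds +2; each star adds +2
Total: 14 + 4 + 2 = 20 states


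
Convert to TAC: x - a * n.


Break into single-operator statements:
t1 = a * n
t2 = x - t1


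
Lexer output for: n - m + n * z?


Scan left to right, longest-match per lexeme
Tokens: ID(n), OP(-), ID(m), OP(+), ID(n), OP(*), ID(z)


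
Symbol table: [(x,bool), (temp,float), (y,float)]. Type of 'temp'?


Lookup 'temp' → type float


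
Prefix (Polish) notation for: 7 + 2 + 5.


left-to-right (same/higher precedence on left): tree is (+ (+ 7 2) 5)
Prefix: + + 7 2 5


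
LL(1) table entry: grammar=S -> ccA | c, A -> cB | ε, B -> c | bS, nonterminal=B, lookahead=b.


For [B, b]: 'b' ∈ FIRST(bS)
Entry: B -> bS


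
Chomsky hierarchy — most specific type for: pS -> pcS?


LHS has context (more than one symbol) and |LHS| ≤ |RHS|
Classification: Type 1 (Context-Sensitive)


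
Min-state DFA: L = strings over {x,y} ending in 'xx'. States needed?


Track the longest suffix of input matching a prefix of 'xx': 3 classes (prefixes of length 0..2)
Minimal DFA: 3 states


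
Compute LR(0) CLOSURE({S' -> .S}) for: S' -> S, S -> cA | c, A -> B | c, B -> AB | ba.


Start: S' -> .S
For each item with dot before a nonterminal B, add B -> .γ for every B-production
Closure: [S' -> .S, S -> .cA, S -> .c]


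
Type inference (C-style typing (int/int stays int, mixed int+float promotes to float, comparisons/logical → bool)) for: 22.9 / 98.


Operand types: float / int
Rule: mixed int/float promotes to float; int/int stays int
Result type: float


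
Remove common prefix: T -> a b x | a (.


Common prefix: 'a'
Factored: T -> a T', T' -> b x | (


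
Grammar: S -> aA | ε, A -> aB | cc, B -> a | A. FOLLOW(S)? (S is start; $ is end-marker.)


$ ∈ FOLLOW(S). For each A -> αBβ: add FIRST(β)\{ε} to FOLLOW(B); if β nullable, add FOLLOW(A).
FOLLOW(S) = {$}


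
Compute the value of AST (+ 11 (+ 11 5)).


Evaluate inner: (+ 11 5) = 16
Evaluate root: (+ 11 16) = 27
Result: 27


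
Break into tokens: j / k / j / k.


Scan left to right, longest-match per lexeme
Tokens: ID(j), OP(/), ID(k), OP(/), ID(j), OP(/), ID(k)


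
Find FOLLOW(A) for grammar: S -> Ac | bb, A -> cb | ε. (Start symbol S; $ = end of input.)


$ ∈ FOLLOW(S). For each A -> αBβ: add FIRST(β)\{ε} to FOLLOW(B); if β nullable, add FOLLOW(A).
FOLLOW(A) = {c}


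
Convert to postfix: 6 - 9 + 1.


Left to right (same or higher precedence on left)
Postfix: 6 9 - 1 +


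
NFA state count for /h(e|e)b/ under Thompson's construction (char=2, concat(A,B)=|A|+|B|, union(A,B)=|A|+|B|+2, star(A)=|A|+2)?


Syntax tree has 4 char leaf(s), 1 union(s), 0 star(s)
chars contribute 4×2 = 8; each union adds +2; each star adds +2
Total: 8 + 2 + 0 = 10 states


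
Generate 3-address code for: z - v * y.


Break into single-operator statements:
t1 = v * y
t2 = z - t1


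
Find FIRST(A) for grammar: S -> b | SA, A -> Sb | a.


Per alternative of A: FIRST(Sb) = {b}; FIRST(a) = {a}
FIRST(A) = {a, b}


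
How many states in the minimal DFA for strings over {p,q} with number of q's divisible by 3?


Track (count of q) mod 3: states 0..2, accept at 0
Minimal DFA: 3 states


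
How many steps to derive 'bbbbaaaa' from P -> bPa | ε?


Derivation: P => bPa => bbPaa => bbbPaaa => bbbbPaaaa => bbbbaaaa
Steps: 5


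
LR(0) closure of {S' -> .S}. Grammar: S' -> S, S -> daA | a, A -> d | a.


Start: S' -> .S
For each item with dot before a nonterminal B, add B -> .γ for every B-production
Closure: [S' -> .S, S -> .daA, S -> .a]


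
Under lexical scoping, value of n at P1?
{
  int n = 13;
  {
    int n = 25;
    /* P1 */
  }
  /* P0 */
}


n declared in the same block as P1
n = 25


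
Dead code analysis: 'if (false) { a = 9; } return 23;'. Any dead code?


condition is constant false, so the whole block is unreachable
Dead: 'if (false) { a = 9; }'


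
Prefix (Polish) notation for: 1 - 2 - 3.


left-to-right (same/higher precedence on left): tree is (- (- 1 2) 3)
Prefix: - - 1 2 3


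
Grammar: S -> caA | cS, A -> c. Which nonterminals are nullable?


A nonterminal is nullable iff some alternative derives ε (directly, or every symbol in it is nullable)
Nullable: {}


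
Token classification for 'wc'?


Pattern: letter/underscore followed by alphanumerics, not a keyword
Type: IDENTIFIER


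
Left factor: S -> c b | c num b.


Common prefix: 'c'
Factored: S -> c S', S' -> b | num b


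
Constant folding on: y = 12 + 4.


12 + 4 = 16 at compile time
Optimized: y = 16


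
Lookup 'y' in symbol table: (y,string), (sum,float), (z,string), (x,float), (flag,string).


Lookup 'y' → type string


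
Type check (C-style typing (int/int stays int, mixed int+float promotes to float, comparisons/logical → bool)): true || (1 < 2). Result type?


Operand types: bool || bool
Rule: logical operators take bool operands and yield bool
Result type: bool


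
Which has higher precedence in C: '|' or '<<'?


'<<' is shift (level 8); '|' is bitwise OR (level 3)
Higher level binds tighter
'<<' has higher precedence than '|'


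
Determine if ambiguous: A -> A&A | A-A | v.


'v&v-v' has two parse trees (no precedence encoded between & and -)
Ambiguous


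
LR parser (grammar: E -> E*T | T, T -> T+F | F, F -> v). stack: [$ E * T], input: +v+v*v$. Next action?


'+' can extend T; shift to build T -> T+F
Action: shift


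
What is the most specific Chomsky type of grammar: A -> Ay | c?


Left-linear: every RHS is a terminal or one nonterminal followed by a terminal
Classification: Type 3 (Regular)


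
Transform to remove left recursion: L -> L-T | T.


Left-recursive alternatives: L-T; non-recursive: T
Introduce L': L -> TL', L' -> -TL' | ε


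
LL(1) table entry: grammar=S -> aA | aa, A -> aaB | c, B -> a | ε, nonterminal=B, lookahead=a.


For [B, a]: 'a' ∈ FIRST(a)
Entry: B -> a


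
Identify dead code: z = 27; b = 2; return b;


z is assigned but never read
Dead: 'z = 27'


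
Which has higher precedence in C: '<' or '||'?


'<' is relational (level 7); '||' is logical OR (level 1)
Higher level binds tighter
'<' has higher precedence than '||'


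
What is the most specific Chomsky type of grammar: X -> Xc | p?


Left-linear: every RHS is a terminal or one nonterminal followed by a terminal
Classification: Type 3 (Regular)


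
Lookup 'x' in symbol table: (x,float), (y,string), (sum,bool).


Lookup 'x' → type float


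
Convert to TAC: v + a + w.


Break into single-operator statements:
t1 = v + a
t2 = t1 + w


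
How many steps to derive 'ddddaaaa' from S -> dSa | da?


Derivation: S => dSa => ddSaa => dddSaaa => ddddaaaa
Steps: 4


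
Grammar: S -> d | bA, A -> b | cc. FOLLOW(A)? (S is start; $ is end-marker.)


$ ∈ FOLLOW(S). For each A -> αBβ: add FIRST(β)\{ε} to FOLLOW(B); if β nullable, add FOLLOW(A).
FOLLOW(A) = {$}


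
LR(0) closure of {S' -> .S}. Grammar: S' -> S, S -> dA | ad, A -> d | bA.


Start: S' -> .S
For each item with dot before a nonterminal B, add B -> .γ for every B-production
Closure: [S' -> .S, S -> .dA, S -> .ad]


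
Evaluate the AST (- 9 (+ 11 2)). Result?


Evaluate inner: (+ 11 2) = 13
Evaluate root: (- 9 13) = -4
Result: -4


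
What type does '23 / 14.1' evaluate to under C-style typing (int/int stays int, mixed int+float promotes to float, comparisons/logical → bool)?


Operand types: int / float
Rule: mixed int/float promotes to float; int/int stays int
Result type: float


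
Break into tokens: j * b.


Scan left to right, longest-match per lexeme
Tokens: ID(j), OP(*), ID(b)


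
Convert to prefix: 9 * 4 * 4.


left-to-right (same/higher precedence on left): tree is (* (* 9 4) 4)
Prefix: * * 9 4 4


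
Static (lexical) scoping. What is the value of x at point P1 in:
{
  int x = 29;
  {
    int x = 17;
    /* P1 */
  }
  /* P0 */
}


x declared in the same block as P1
x = 17


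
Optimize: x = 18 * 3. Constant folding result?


18 * 3 = 54 at compile time
Optimized: x = 54


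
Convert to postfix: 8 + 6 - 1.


Left to right (same or higher precedence on left)
Postfix: 8 6 + 1 -


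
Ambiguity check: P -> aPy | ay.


balanced a^n…y^n: each string has a unique parse
Unambiguous


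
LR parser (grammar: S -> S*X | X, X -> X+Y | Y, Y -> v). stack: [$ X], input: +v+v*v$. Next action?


shift '+' to continue X -> X+Y
Action: shift


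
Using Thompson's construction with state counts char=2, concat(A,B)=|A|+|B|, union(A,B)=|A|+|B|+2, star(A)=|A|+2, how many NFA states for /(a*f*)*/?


Syntax tree has 2 char leaf(s), 0 union(s), 3 star(s)
chars contribute 2×2 = 4; each union adds +2; each star adds +2
Total: 4 + 0 + 6 = 10 states


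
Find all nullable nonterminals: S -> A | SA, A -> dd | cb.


A nonterminal is nullable iff some alternative derives ε (directly, or every symbol in it is nullable)
Nullable: {}


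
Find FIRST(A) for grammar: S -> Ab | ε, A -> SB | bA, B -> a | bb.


Per alternative of A: FIRST(SB) = {a, b}; FIRST(bA) = {b}
FIRST(A) = {a, b}


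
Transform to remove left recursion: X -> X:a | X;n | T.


Left-recursive alternatives: X:a, X;n; non-recursive: T
Introduce X': X -> TX', X' -> :aX' | ;nX' | ε


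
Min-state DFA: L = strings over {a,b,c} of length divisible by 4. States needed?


Track length mod 4: states 0..3, accept at 0
Minimal DFA: 4 states


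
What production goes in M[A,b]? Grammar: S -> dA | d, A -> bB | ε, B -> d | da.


For [A, b]: 'b' ∈ FIRST(bB)
Entry: A -> bB


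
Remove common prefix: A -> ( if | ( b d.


Common prefix: '('
Factored: A -> ( A', A' -> if | b d


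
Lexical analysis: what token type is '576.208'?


Pattern: digits with a decimal point
Type: FLOAT_LITERAL


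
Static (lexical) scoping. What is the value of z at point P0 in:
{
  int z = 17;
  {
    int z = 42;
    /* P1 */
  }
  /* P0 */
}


z declared in the same block as P0
z = 17


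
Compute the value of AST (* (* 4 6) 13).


Evaluate inner: (* 4 6) = 24
Evaluate root: (* 24 13) = 312
Result: 312


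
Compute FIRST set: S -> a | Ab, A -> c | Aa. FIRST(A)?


Per alternative of A: FIRST(c) = {c}; FIRST(Aa) = {c}
FIRST(A) = {c}


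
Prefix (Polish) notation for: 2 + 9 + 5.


left-to-right (same/higher precedence on left): tree is (+ (+ 2 9) 5)
Prefix: + + 2 9 5


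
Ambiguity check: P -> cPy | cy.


balanced c^n…y^n: each string has a unique parse
Unambiguous


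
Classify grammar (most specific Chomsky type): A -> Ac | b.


Left-linear: every RHS is a terminal or one nonterminal followed by a terminal
Classification: Type 3 (Regular)


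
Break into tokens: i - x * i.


Scan left to right, longest-match per lexeme
Tokens: ID(i), OP(-), ID(x), OP(*), ID(i)


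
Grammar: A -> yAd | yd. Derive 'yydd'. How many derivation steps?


Derivation: A => yAd => yydd
Steps: 2


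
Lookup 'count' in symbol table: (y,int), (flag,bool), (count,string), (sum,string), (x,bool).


Lookup 'count' → type string


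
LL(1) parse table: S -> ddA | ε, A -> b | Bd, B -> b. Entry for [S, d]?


For [S, d]: 'd' ∈ FIRST(ddA)
Entry: S -> ddA


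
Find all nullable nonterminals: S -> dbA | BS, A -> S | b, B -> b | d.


A nonterminal is nullable iff some alternative derives ε (directly, or every symbol in it is nullable)
Nullable: {}


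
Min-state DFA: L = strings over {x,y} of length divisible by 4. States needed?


Track length mod 4: states 0..3, accept at 0
Minimal DFA: 4 states


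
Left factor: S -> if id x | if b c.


Common prefix: 'if'
Factored: S -> if S', S' -> id x | b c


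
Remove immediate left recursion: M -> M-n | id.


Left-recursive alternatives: M-n; non-recursive: id
Introduce M': M -> idM', M' -> -nM' | ε


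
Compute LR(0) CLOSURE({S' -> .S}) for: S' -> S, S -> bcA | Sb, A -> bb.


Start: S' -> .S
For each item with dot before a nonterminal B, add B -> .γ for every B-production
Closure: [S' -> .S, S -> .bcA, S -> .Sb]


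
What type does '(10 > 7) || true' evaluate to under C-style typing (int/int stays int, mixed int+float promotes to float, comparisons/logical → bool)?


Operand types: bool || bool
Rule: logical operators take bool operands and yield bool
Result type: bool


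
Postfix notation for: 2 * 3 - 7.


Left to right (same or higher precedence on left)
Postfix: 2 3 * 7 -


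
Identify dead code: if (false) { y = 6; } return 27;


condition is constant false, so the whole block is unreachable
Dead: 'if (false) { y = 6; }'


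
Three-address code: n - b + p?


Break into single-operator statements:
t1 = n - b
t2 = t1 + p


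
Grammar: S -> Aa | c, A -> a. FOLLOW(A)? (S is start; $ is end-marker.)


$ ∈ FOLLOW(S). For each A -> αBβ: add FIRST(β)\{ε} to FOLLOW(B); if β nullable, add FOLLOW(A).
FOLLOW(A) = {a}


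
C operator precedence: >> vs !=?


'>>' is shift (level 8); '!=' is equality (level 6)
Higher level binds tighter
'>>' has higher precedence than '!='


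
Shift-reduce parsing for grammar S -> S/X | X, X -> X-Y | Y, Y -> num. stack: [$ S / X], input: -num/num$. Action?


'-' can extend X; shift to build X -> X-Y
Action: shift


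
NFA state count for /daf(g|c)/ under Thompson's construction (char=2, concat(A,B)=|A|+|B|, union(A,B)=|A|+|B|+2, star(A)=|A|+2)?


Syntax tree has 5 char leaf(s), 1 union(s), 0 star(s)
chars contribute 5×2 = 10; each union adds +2; each star adds +2
Total: 10 + 2 + 0 = 12 states


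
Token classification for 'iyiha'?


Pattern: letter/underscore followed by alphanumerics, not a keyword
Type: IDENTIFIER


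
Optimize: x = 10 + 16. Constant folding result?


10 + 16 = 26 at compile time
Optimized: x = 26


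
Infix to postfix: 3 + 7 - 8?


Left to right (same or higher precedence on left)
Postfix: 3 7 + 8 -


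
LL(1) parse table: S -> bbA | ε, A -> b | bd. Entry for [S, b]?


For [S, b]: 'b' ∈ FIRST(bbA)
Entry: S -> bbA


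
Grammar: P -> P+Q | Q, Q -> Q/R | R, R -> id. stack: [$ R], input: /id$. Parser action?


'R' (not preceded by Q/) is the handle for Q -> R
Action: reduce (Q -> R)


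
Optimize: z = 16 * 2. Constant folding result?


16 * 2 = 32 at compile time
Optimized: z = 32


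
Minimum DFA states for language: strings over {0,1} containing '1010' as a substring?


KMP-style automaton: 4 progress states + 1 absorbing accept = 5
Minimal DFA: 5 states


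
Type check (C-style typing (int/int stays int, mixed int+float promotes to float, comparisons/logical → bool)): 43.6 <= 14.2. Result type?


Operand types: float <= float
Rule: comparison yields bool
Result type: bool


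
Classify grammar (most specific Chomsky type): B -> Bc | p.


Left-linear: every RHS is a terminal or one nonterminal followed by a terminal
Classification: Type 3 (Regular)


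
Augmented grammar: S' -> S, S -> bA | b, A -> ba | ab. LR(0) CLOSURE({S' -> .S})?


Start: S' -> .S
For each item with dot before a nonterminal B, add B -> .γ for every B-production
Closure: [S' -> .S, S -> .bA, S -> .b]


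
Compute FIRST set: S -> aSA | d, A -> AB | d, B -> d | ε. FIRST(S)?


Per alternative of S: FIRST(aSA) = {a}; FIRST(d) = {d}
FIRST(S) = {a, d}


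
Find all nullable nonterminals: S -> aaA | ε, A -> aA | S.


A nonterminal is nullable iff some alternative derives ε (directly, or every symbol in it is nullable)
Nullable: {A, S}


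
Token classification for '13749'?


Pattern: digits only
Type: INTEGER_LITERAL


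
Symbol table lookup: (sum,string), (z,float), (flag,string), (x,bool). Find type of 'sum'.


Lookup 'sum' → type string


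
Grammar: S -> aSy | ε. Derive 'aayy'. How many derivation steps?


Derivation: S => aSy => aaSyy => aayy
Steps: 3


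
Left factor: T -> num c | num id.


Common prefix: 'num'
Factored: T -> num T', T' -> c | id


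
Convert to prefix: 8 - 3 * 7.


'*' binds tighter: tree is (- 8 (* 3 7))
Prefix: - 8 * 3 7


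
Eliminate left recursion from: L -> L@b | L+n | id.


Left-recursive alternatives: L@b, L+n; non-recursive: id
Introduce L': L -> idL', L' -> @bL' | +nL' | ε


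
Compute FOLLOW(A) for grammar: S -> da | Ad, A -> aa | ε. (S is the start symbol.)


$ ∈ FOLLOW(S). For each A -> αBβ: add FIRST(β)\{ε} to FOLLOW(B); if β nullable, add FOLLOW(A).
FOLLOW(A) = {d}


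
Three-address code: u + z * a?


Break into single-operator statements:
t1 = z * a
t2 = u + t1


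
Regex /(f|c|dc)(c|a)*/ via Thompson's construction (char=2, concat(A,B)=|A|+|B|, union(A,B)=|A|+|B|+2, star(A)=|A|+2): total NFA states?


Syntax tree has 6 char leaf(s), 3 union(s), 1 star(s)
chars contribute 6×2 = 12; each union adds +2; each star adds +2
Total: 12 + 6 + 2 = 20 states


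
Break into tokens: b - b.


Scan left to right, longest-match per lexeme
Tokens: ID(b), OP(-), ID(b)


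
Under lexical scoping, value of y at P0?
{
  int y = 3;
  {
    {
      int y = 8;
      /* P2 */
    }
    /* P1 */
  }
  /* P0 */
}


y declared in the same block as P0
y = 3


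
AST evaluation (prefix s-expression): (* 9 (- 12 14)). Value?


Evaluate inner: (- 12 14) = -2
Evaluate root: (* 9 -2) = -18
Result: -18


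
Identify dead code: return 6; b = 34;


statement follows a return and is unreachable
Dead: 'b = 34'


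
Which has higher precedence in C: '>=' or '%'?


'%' is multiplicative (level 10); '>=' is relational (level 7)
Higher level binds tighter
'%' has higher precedence than '>='


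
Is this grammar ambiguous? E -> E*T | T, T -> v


precedence layered via separate nonterminal T: deterministic
Unambiguous


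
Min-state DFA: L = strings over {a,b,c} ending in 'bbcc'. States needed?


Track the longest suffix of input matching a prefix of 'bbcc': 5 classes (prefixes of length 0..4)
Minimal DFA: 5 states


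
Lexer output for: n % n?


Scan left to right, longest-match per lexeme
Tokens: ID(n), OP(%), ID(n)


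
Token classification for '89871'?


Pattern: digits only
Type: INTEGER_LITERAL


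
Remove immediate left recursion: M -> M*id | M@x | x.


Left-recursive alternatives: M*id, M@x; non-recursive: x
Introduce M': M -> xM', M' -> *idM' | @xM' | ε


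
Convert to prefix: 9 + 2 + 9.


left-to-right (same/higher precedence on left): tree is (+ (+ 9 2) 9)
Prefix: + + 9 2 9


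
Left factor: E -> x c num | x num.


Common prefix: 'x'
Factored: E -> x E', E' -> c num | num


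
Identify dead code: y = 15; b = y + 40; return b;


y is read by b's definition; b is returned
No dead code


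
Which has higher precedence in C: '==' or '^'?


'==' is equality (level 6); '^' is bitwise XOR (level 4)
Higher level binds tighter
'==' has higher precedence than '^'


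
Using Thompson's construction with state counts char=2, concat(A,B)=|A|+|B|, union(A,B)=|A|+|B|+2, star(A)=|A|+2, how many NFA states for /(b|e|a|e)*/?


Syntax tree has 4 char leaf(s), 3 union(s), 1 star(s)
chars contribute 4×2 = 8; each union adds +2; each star adds +2
Total: 8 + 6 + 2 = 16 states


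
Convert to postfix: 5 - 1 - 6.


Left to right (same or higher precedence on left)
Postfix: 5 1 - 6 -


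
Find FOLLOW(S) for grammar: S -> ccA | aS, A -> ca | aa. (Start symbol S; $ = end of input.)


$ ∈ FOLLOW(S). For each A -> αBβ: add FIRST(β)\{ε} to FOLLOW(B); if β nullable, add FOLLOW(A).
FOLLOW(S) = {$}


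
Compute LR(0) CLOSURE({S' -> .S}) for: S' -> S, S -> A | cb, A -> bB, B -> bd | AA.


Start: S' -> .S
For each item with dot before a nonterminal B, add B -> .γ for every B-production
Closure: [S' -> .S, S -> .A, S -> .cb, A -> .bB]


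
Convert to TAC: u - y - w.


Break into single-operator statements:
t1 = u - y
t2 = t1 - w


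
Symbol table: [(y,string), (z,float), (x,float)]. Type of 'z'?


Lookup 'z' → type float


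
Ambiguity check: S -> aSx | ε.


balanced a^n…x^n: each string has a unique parse
Unambiguous


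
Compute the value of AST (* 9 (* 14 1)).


Evaluate inner: (* 14 1) = 14
Evaluate root: (* 9 14) = 126
Result: 126


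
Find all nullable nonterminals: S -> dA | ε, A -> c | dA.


A nonterminal is nullable iff some alternative derives ε (directly, or every symbol in it is nullable)
Nullable: {S}


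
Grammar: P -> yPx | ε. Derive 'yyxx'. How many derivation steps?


Derivation: P => yPx => yyPxx => yyxx
Steps: 3


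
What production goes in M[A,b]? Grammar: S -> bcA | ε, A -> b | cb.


For [A, b]: 'b' ∈ FIRST(b)
Entry: A -> b


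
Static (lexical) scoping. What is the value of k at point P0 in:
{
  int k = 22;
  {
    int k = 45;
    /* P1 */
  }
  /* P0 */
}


k declared in the same block as P0
k = 22


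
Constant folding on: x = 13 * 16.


13 * 16 = 208 at compile time
Optimized: x = 208


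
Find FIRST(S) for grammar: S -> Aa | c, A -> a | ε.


Per alternative of S: FIRST(Aa) = {a}; FIRST(c) = {c}
FIRST(S) = {a, c}


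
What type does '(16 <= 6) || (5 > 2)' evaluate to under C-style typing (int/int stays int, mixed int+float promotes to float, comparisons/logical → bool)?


Operand types: bool || bool
Rule: logical operators take bool operands and yield bool
Result type: bool


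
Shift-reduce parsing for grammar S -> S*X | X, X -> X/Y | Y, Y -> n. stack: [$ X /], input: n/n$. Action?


no handle; shift 'n'
Action: shift


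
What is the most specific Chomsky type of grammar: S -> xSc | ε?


Single nonterminal LHS, but x^n c^n is not regular
Classification: Type 2 (Context-Free)


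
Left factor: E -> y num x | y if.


Common prefix: 'y'
Factored: E -> y E', E' -> num x | if


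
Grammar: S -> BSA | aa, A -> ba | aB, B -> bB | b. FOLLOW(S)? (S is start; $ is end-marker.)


$ ∈ FOLLOW(S). For each A -> αBβ: add FIRST(β)\{ε} to FOLLOW(B); if β nullable, add FOLLOW(A).
FOLLOW(S) = {$, a, b}


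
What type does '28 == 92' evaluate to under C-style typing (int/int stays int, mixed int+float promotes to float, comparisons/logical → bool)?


Operand types: int == int
Rule: comparison yields bool
Result type: bool


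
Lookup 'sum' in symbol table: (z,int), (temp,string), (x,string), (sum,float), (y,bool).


Lookup 'sum' → type float


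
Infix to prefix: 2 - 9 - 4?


left-to-right (same/higher precedence on left): tree is (- (- 2 9) 4)
Prefix: - - 2 9 4


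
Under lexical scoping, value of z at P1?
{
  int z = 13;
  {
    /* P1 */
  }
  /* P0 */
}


P1's block does not declare z; resolves to the enclosing declaration at depth 0
z = 13


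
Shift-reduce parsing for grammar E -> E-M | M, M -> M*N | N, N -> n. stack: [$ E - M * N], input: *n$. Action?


handle 'M*N' on top
Action: reduce (M -> M*N)


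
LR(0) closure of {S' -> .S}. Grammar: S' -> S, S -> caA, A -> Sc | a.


Start: S' -> .S
For each item with dot before a nonterminal B, add B -> .γ for every B-production
Closure: [S' -> .S, S -> .caA]


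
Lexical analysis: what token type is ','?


Pattern: delimiter/punctuation
Type: PUNCTUATION


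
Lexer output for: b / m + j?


Scan left to right, longest-match per lexeme
Tokens: ID(b), OP(/), ID(m), OP(+), ID(j)


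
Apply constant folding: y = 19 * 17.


19 * 17 = 323 at compile time
Optimized: y = 323


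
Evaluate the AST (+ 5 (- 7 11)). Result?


Evaluate inner: (- 7 11) = -4
Evaluate root: (+ 5 -4) = 1
Result: 1


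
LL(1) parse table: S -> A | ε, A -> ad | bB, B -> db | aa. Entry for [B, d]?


For [B, d]: 'd' ∈ FIRST(db)
Entry: B -> db


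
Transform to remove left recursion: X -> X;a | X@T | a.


Left-recursive alternatives: X;a, X@T; non-recursive: a
Introduce X': X -> aX', X' -> ;aX' | @TX' | ε


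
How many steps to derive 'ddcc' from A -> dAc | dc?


Derivation: A => dAc => ddcc
Steps: 2


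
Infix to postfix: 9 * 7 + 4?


Left to right (same or higher precedence on left)
Postfix: 9 7 * 4 +


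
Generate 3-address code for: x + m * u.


Break into single-operator statements:
t1 = m * u
t2 = x + t1


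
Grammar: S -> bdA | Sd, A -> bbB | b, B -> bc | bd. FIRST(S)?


Per alternative of S: FIRST(bdA) = {b}; FIRST(Sd) = {b}
FIRST(S) = {b}


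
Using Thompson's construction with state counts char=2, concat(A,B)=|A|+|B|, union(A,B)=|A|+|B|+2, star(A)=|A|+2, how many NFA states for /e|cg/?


Syntax tree has 3 char leaf(s), 1 union(s), 0 star(s)
chars contribute 3×2 = 6; each union adds +2; each star adds +2
Total: 6 + 2 + 0 = 8 states


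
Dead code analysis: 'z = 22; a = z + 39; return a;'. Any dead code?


z is read by a's definition; a is returned
No dead code


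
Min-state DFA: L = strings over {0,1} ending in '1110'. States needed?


Track the longest suffix of input matching a prefix of '1110': 5 classes (prefixes of length 0..4)
Minimal DFA: 5 states


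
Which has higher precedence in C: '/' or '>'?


'/' is multiplicative (level 10); '>' is relational (level 7)
Higher level binds tighter
'/' has higher precedence than '>'


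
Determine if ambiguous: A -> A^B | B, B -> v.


precedence layered via separate nonterminal B: deterministic
Unambiguous


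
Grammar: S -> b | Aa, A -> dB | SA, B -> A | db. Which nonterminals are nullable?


A nonterminal is nullable iff some alternative derives ε (directly, or every symbol in it is nullable)
Nullable: {}


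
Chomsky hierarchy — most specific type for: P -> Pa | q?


Left-linear: every RHS is a terminal or one nonterminal followed by a terminal
Classification: Type 3 (Regular)


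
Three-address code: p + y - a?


Break into single-operator statements:
t1 = p + y
t2 = t1 - a


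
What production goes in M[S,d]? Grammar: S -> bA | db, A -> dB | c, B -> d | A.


For [S, d]: 'd' ∈ FIRST(db)
Entry: S -> db


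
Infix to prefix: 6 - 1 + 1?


left-to-right (same/higher precedence on left): tree is (+ (- 6 1) 1)
Prefix: + - 6 1 1


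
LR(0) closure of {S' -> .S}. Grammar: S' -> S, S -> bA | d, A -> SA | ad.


Start: S' -> .S
For each item with dot before a nonterminal B, add B -> .γ for every B-production
Closure: [S' -> .S, S -> .bA, S -> .d]


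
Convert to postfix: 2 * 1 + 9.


Left to right (same or higher precedence on left)
Postfix: 2 1 * 9 +


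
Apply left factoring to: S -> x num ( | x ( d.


Common prefix: 'x'
Factored: S -> x S', S' -> num ( | ( d


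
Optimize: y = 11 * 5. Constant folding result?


11 * 5 = 55 at compile time
Optimized: y = 55


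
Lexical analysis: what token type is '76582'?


Pattern: digits only
Type: INTEGER_LITERAL


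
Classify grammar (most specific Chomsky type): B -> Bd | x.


Left-linear: every RHS is a terminal or one nonterminal followed by a terminal
Classification: Type 3 (Regular)


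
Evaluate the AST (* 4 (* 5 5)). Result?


Evaluate inner: (* 5 5) = 25
Evaluate root: (* 4 25) = 100
Result: 100


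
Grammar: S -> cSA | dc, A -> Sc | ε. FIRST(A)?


Per alternative of A: FIRST(Sc) = {c, d}; FIRST(ε) = {ε}
FIRST(A) = {c, d, ε}


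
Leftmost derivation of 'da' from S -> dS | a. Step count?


Derivation: S => dS => da
Steps: 2


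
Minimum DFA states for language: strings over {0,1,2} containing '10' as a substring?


KMP-style automaton: 2 progress states + 1 absorbing accept = 3
Minimal DFA: 3 states


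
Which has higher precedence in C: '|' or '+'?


'+' is additive (level 9); '|' is bitwise OR (level 3)
Higher level binds tighter
'+' has higher precedence than '|'


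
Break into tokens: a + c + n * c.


Scan left to right, longest-match per lexeme
Tokens: ID(a), OP(+), ID(c), OP(+), ID(n), OP(*), ID(c)


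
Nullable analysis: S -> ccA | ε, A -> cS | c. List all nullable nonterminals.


A nonterminal is nullable iff some alternative derives ε (directly, or every symbol in it is nullable)
Nullable: {S}


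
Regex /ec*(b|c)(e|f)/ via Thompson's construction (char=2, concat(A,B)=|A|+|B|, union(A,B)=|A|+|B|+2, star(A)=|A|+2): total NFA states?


Syntax tree has 6 char leaf(s), 2 union(s), 1 star(s)
chars contribute 6×2 = 12; each union adds +2; each star adds +2
Total: 12 + 4 + 2 = 18 states


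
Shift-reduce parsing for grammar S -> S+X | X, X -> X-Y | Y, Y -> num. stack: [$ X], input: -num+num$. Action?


shift '-' to continue X -> X-Y
Action: shift


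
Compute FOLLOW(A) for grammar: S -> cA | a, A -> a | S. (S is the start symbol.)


$ ∈ FOLLOW(S). For each A -> αBβ: add FIRST(β)\{ε} to FOLLOW(B); if β nullable, add FOLLOW(A).
FOLLOW(A) = {$}


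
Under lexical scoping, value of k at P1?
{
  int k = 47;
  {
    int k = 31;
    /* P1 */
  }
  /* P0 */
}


k declared in the same block as P1
k = 31


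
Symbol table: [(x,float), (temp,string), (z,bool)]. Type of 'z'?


Lookup 'z' → type bool


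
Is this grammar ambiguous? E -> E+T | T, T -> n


precedence layered via separate nonterminal T: deterministic
Unambiguous


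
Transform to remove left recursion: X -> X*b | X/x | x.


Left-recursive alternatives: X*b, X/x; non-recursive: x
Introduce X': X -> xX', X' -> *bX' | /xX' | ε


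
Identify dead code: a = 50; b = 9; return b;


a is assigned but never read
Dead: 'a = 50'


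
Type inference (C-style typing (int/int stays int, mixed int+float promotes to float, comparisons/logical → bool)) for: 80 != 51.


Operand types: int != int
Rule: comparison yields bool
Result type: bool


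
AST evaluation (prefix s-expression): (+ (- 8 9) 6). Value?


Evaluate inner: (- 8 9) = -1
Evaluate root: (+ -1 6) = 5
Result: 5


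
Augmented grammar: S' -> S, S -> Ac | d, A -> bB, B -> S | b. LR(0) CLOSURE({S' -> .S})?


Start: S' -> .S
For each item with dot before a nonterminal B, add B -> .γ for every B-production
Closure: [S' -> .S, S -> .Ac, S -> .d, A -> .bB]


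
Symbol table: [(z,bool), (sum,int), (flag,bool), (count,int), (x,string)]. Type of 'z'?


Lookup 'z' → type bool


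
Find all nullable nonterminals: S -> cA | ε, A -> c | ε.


A nonterminal is nullable iff some alternative derives ε (directly, or every symbol in it is nullable)
Nullable: {A, S}


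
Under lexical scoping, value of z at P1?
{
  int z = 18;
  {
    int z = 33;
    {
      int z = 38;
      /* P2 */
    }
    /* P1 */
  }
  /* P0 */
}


z declared in the same block as P1
z = 33


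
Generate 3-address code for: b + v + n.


Break into single-operator statements:
t1 = b + v
t2 = t1 + n


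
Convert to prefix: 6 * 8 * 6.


left-to-right (same/higher precedence on left): tree is (* (* 6 8) 6)
Prefix: * * 6 8 6


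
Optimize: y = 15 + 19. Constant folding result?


15 + 19 = 34 at compile time
Optimized: y = 34


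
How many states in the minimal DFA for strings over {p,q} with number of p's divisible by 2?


Track (count of p) mod 2: states 0..1, accept at 0
Minimal DFA: 2 states


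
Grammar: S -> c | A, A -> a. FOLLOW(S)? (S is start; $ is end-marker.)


$ ∈ FOLLOW(S). For each A -> αBβ: add FIRST(β)\{ε} to FOLLOW(B); if β nullable, add FOLLOW(A).
FOLLOW(S) = {$}


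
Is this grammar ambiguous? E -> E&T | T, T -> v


precedence layered via separate nonterminal T: deterministic
Unambiguous


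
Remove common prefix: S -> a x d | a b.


Common prefix: 'a'
Factored: S -> a S', S' -> x d | b


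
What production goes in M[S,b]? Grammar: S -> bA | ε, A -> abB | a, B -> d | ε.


For [S, b]: 'b' ∈ FIRST(bA)
Entry: S -> bA


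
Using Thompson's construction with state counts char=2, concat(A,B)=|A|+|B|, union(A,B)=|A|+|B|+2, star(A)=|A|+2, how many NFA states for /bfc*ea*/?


Syntax tree has 5 char leaf(s), 0 union(s), 2 star(s)
chars contribute 5×2 = 10; each union adds +2; each star adds +2
Total: 10 + 0 + 4 = 14 states


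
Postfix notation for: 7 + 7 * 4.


* has higher precedence, evaluate 7*4 first
Postfix: 7 7 4 * +


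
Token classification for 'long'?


Pattern: reserved word
Type: KEYWORD


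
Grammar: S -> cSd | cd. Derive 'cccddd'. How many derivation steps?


Derivation: S => cSd => ccSdd => cccddd
Steps: 3


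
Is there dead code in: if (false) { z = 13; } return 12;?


condition is constant false, so the whole block is unreachable
Dead: 'if (false) { z = 13; }'


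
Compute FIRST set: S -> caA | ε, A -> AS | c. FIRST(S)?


Per alternative of S: FIRST(caA) = {c}; FIRST(ε) = {ε}
FIRST(S) = {c, ε}


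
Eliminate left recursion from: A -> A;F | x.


Left-recursive alternatives: A;F; non-recursive: x
Introduce A': A -> xA', A' -> ;FA' | ε


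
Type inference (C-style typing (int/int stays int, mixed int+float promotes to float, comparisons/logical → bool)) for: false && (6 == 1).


Operand types: bool && bool
Rule: logical operators take bool operands and yield bool
Result type: bool


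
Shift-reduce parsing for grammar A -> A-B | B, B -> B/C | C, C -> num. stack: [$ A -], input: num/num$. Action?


no handle ('A-' is not any RHS); shift 'num'
Action: shift


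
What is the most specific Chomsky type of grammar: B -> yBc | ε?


Single nonterminal LHS, but y^n c^n is not regular
Classification: Type 2 (Context-Free)


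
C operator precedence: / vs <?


'/' is multiplicative (level 10); '<' is relational (level 7)
Higher level binds tighter
'/' has higher precedence than '<'


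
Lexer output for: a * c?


Scan left to right, longest-match per lexeme
Tokens: ID(a), OP(*), ID(c)


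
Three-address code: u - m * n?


Break into single-operator statements:
t1 = m * n
t2 = u - t1


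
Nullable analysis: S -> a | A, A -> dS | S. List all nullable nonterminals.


A nonterminal is nullable iff some alternative derives ε (directly, or every symbol in it is nullable)
Nullable: {}


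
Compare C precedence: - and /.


'/' is multiplicative (level 10); '-' is additive (level 9)
Higher level binds tighter
'/' has higher precedence than '-'


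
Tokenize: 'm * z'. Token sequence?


Scan left to right, longest-match per lexeme
Tokens: ID(m), OP(*), ID(z)


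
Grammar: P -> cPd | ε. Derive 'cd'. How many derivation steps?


Derivation: P => cPd => cd
Steps: 2


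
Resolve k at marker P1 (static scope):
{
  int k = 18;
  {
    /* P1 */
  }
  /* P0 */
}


P1's block does not declare k; resolves to the enclosing declaration at depth 0
k = 18


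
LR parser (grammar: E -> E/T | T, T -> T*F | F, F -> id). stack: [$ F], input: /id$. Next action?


'F' (not preceded by T*) is the handle for T -> F
Action: reduce (T -> F)


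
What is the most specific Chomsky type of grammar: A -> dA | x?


Right-linear: every RHS is a terminal or a terminal followed by one nonterminal
Classification: Type 3 (Regular)


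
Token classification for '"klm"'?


Pattern: double-quoted sequence
Type: STRING_LITERAL


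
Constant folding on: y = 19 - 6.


19 - 6 = 13 at compile time
Optimized: y = 13


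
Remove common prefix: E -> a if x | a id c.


Common prefix: 'a'
Factored: E -> a E', E' -> if x | id c


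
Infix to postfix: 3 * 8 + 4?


Left to right (same or higher precedence on left)
Postfix: 3 8 * 4 +


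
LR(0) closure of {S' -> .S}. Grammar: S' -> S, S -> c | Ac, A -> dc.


Start: S' -> .S
For each item with dot before a nonterminal B, add B -> .γ for every B-production
Closure: [S' -> .S, S -> .c, S -> .Ac, A -> .dc]


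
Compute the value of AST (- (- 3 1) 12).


Evaluate inner: (- 3 1) = 2
Evaluate root: (- 2 12) = -10
Result: -10


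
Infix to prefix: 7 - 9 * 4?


'*' binds tighter: tree is (- 7 (* 9 4))
Prefix: - 7 * 9 4


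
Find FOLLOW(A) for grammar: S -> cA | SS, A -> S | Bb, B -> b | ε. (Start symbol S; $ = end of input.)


$ ∈ FOLLOW(S). For each A -> αBβ: add FIRST(β)\{ε} to FOLLOW(B); if β nullable, add FOLLOW(A).
FOLLOW(A) = {$, c}


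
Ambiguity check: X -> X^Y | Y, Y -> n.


precedence layered via separate nonterminal Y: deterministic
Unambiguous


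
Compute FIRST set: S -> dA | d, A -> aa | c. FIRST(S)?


Per alternative of S: FIRST(dA) = {d}; FIRST(d) = {d}
FIRST(S) = {d}


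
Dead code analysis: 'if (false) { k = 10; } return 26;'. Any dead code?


condition is constant false, so the whole block is unreachable
Dead: 'if (false) { k = 10; }'


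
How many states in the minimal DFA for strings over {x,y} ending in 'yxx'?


Track the longest suffix of input matching a prefix of 'yxx': 4 classes (prefixes of length 0..3)
Minimal DFA: 4 states


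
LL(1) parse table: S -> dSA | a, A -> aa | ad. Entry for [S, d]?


For [S, d]: 'd' ∈ FIRST(dSA)
Entry: S -> dSA


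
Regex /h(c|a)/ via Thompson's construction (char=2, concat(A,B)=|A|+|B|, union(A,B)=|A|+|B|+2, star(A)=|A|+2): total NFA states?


Syntax tree has 3 char leaf(s), 1 union(s), 0 star(s)
chars contribute 3×2 = 6; each union adds +2; each star adds +2
Total: 6 + 2 + 0 = 8 states


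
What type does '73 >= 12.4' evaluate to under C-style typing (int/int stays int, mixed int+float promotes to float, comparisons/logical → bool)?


Operand types: int >= float
Rule: comparison yields bool
Result type: bool


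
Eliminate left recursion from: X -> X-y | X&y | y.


Left-recursive alternatives: X-y, X&y; non-recursive: y
Introduce X': X -> yX', X' -> -yX' | &yX' | ε


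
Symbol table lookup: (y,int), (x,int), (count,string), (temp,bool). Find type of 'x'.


Lookup 'x' → type int


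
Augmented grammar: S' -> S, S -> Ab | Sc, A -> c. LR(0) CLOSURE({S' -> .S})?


Start: S' -> .S
For each item with dot before a nonterminal B, add B -> .γ for every B-production
Closure: [S' -> .S, S -> .Ab, S -> .Sc, A -> .c]


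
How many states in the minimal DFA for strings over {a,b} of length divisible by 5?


Track length mod 5: states 0..4, accept at 0
Minimal DFA: 5 states


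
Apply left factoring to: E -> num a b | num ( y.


Common prefix: 'num'
Factored: E -> num E', E' -> a b | ( y


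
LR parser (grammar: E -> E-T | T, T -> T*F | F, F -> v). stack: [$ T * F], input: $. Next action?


handle 'T*F' on top
Action: reduce (T -> T*F)


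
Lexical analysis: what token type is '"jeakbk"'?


Pattern: double-quoted sequence
Type: STRING_LITERAL


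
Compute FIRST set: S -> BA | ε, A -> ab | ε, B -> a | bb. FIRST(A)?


Per alternative of A: FIRST(ab) = {a}; FIRST(ε) = {ε}
FIRST(A) = {a, ε}


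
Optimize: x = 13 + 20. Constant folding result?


13 + 20 = 33 at compile time
Optimized: x = 33


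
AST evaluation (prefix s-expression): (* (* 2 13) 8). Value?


Evaluate inner: (* 2 13) = 26
Evaluate root: (* 26 8) = 208
Result: 208


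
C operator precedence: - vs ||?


'-' is additive (level 9); '||' is logical OR (level 1)
Higher level binds tighter
'-' has higher precedence than '||'
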